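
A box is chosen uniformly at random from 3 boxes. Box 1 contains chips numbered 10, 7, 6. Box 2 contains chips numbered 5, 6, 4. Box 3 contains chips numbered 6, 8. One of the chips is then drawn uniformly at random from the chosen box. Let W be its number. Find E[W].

E[W | box 1] = (10+7+6)/3 = 23/3.
E[W | box 2] = (5+6+4)/3 = 5.
E[W | box 3] = (6+8)/2 = 7.
E[W] = (1/3)·(23/3) + (1/3)·(5) + (1/3)·(7) = 59/9.

59/9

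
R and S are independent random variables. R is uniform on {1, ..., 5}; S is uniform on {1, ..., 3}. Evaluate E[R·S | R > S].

65/9

P(R > S) = 3/5.
Summing RS·P(x,y) over outcomes with R > S gives 13/3.
E[R·S | R > S] = (13/3) / (3/5) = 65/9.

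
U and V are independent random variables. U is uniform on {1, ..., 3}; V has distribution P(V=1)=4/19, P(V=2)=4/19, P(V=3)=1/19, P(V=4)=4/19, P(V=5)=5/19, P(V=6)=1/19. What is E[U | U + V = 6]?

P(U + V = 6) = 10/57.
Summing U·P(x,y) over outcomes with U + V = 6 gives 16/57.
E[U | U + V = 6] = (16/57) / (10/57) = 8/5.

8/5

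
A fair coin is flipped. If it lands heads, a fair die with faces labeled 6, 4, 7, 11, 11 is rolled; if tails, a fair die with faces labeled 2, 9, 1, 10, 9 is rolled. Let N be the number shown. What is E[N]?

E[N | heads] = (6+4+7+11+11)/5 = 39/5.
E[N | tails] = (2+9+1+10+9)/5 = 31/5.
By the law of total expectation,
E[N] = (1/2)·(39/5) + (1/2)·(31/5) = 7.

7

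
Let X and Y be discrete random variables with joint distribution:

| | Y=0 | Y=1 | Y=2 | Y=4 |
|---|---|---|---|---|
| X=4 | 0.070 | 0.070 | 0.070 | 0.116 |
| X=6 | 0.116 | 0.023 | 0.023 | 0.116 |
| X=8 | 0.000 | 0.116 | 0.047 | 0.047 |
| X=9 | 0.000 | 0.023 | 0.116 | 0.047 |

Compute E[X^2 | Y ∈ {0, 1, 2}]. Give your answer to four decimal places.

45.8205

P(Y ∈ {0, 1, 2}) = 0.674.
Summing X^2·P(X=x,Y=y) over the conditioning event gives 30.883.
E[X^2 | Y ∈ {0, 1, 2}] = (30.883) / (0.674) = 45.8205.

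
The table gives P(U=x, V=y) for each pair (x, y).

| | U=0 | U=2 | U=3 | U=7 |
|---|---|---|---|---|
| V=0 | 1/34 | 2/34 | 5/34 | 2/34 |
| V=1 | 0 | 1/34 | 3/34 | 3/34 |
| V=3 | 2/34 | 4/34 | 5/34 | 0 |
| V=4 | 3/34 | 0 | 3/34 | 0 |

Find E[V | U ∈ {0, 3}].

P(U ∈ {0, 3}) = 11/17.
Σ V·P over the event = 0·(1/34) + 3·(2/34) + 4·(3/34) + 0·(5/34) + 1·(3/34) + 3·(5/34) + 4·(3/34) = 24/17.
E[V | U ∈ {0, 3}] = (24/17) / (11/17) = 24/11.

24/11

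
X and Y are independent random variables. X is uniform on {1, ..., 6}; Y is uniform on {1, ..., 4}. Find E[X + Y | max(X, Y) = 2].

P(max(X, Y) = 2) = 1/8.
Summing (X+Y)·P(x,y) over outcomes with max(X, Y) = 2 gives 5/12.
E[X + Y | max(X, Y) = 2] = (5/12) / (1/8) = 10/3.

10/3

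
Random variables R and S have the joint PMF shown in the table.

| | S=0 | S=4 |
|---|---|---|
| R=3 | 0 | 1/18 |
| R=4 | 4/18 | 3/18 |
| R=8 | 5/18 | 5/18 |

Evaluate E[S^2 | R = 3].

P(R = 3) = 1/18.
Σ S^2·P over the event = 16·(1/18) = 8/9.
E[S^2 | R = 3] = (8/9) / (1/18) = 16.

16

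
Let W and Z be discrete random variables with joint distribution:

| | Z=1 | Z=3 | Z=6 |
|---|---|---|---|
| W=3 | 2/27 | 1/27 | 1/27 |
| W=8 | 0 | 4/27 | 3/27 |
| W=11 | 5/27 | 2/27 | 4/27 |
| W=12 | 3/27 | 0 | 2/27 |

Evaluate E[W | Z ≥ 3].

P(Z ≥ 3) = 17/27.
Summing W·P(W=x,Z=y) over the conditioning event gives 152/27.
E[W | Z ≥ 3] = (152/27) / (17/27) = 152/17.

152/17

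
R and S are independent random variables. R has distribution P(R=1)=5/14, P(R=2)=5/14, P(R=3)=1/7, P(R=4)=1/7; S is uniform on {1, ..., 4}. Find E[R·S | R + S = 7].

12

P(R + S = 7) = 1/14.
Summing RS·P(x,y) over outcomes with R + S = 7 gives 6/7.
E[R·S | R + S = 7] = (6/7) / (1/14) = 12.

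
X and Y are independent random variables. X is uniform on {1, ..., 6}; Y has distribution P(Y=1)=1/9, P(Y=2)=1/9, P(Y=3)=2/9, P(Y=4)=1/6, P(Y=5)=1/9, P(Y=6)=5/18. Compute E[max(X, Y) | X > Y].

P(X > Y) = 19/54.
Summing max(X,Y)·P(x,y) over outcomes with X > Y gives 181/108.
E[max(X, Y) | X > Y] = (181/108) / (19/54) = 181/38.

181/38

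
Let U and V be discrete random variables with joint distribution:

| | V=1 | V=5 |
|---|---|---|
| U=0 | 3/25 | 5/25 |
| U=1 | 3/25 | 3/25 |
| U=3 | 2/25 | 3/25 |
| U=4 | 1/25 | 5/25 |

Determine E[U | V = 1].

P(V = 1) = 9/25.
Σ U·P over the event = 0·(3/25) + 1·(3/25) + 3·(2/25) + 4·(1/25) = 13/25.
E[U | V = 1] = (13/25) / (9/25) = 13/9.

13/9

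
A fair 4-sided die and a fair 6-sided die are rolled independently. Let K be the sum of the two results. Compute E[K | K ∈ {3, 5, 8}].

50/9

P(K ∈ {3, 5, 8}) = 3/8.
Σ over the event: 3·1/12 + 5·1/6 + 8·1/8 = 25/12.
E[K | K ∈ {3, 5, 8}] = (25/12) / (3/8) = 50/9.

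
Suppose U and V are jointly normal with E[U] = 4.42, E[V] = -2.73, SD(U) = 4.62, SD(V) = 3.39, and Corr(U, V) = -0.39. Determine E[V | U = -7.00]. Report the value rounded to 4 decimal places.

E[V | U=x] = μ_V + ρ(σ_V/σ_U)(x − μ_U) for jointly normal variables.
E[V | U=-7.00] = -2.73 + (-0.39)·(3.39/4.62)·(-7.00 − (4.42)) = -2.73 + (-0.286169)·(-11.42) = 0.5380.

0.5380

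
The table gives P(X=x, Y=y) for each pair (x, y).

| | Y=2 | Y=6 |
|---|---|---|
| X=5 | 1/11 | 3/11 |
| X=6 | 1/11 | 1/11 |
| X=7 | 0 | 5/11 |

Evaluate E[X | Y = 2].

P(Y = 2) = 2/11.
Summing X·P(X=x,Y=y) over the conditioning event gives 1.
E[X | Y = 2] = (1) / (2/11) = 11/2.

11/2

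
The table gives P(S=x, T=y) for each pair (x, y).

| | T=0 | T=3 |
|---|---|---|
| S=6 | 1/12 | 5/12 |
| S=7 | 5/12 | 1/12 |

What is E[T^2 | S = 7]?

P(S = 7) = 1/2.
Summing T^2·P(S=x,T=y) over the conditioning event gives 3/4.
E[T^2 | S = 7] = (3/4) / (1/2) = 3/2.

3/2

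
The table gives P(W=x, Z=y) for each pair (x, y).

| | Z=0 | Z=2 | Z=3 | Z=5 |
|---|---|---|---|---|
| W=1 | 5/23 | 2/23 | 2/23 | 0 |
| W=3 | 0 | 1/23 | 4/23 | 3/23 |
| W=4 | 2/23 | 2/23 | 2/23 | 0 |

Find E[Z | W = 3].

29/8

P(W = 3) = 8/23.
Σ Z·P over the event = 2·(1/23) + 3·(4/23) + 5·(3/23) = 29/23.
E[Z | W = 3] = (29/23) / (8/23) = 29/8.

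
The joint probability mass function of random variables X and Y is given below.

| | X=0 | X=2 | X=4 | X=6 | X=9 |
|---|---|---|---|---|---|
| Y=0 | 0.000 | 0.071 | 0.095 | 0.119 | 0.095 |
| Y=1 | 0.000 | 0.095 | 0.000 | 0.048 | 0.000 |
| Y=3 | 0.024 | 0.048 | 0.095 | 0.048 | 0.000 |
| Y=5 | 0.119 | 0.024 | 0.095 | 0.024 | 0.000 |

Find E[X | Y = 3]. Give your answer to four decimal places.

3.5535

P(Y = 3) = 0.215.
Summing X·P(X=x,Y=y) over the conditioning event gives 0.764.
E[X | Y = 3] = (0.764) / (0.215) = 3.5535.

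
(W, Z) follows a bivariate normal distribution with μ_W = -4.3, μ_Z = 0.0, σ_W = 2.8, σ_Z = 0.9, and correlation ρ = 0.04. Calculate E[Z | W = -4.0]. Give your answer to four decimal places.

E[Z | W=x] = μ_Z + ρ(σ_Z/σ_W)(x − μ_W) for jointly normal variables.
E[Z | W=-4.0] = 0.0 + (0.04)·(0.9/2.8)·(-4.0 − (-4.3)) = 0.0 + (0.012857)·(0.3) = 0.0039.

0.0039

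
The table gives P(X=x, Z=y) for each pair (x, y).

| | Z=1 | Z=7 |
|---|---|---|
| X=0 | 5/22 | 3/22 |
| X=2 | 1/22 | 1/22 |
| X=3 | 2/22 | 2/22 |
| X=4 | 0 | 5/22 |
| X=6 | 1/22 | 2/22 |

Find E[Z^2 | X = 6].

P(X = 6) = 3/22.
Summing Z^2·P(X=x,Z=y) over the conditioning event gives 9/2.
E[Z^2 | X = 6] = (9/2) / (3/22) = 33.

33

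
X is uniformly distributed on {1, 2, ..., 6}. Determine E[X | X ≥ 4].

Given X ≥ 4, X is equally likely to be any of {4, 5, 6}.
E[X | X ≥ 4] = (4 + 5 + 6) / 3 = 5.

5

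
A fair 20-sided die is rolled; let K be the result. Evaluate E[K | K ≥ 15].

35/2

Given K ≥ 15, K is equally likely to be any of {15, 16, 17, 18, 19, 20}.
E[K | K ≥ 15] = (15 + 16 + 17 + 18 + 19 + 20) / 6 = 35/2.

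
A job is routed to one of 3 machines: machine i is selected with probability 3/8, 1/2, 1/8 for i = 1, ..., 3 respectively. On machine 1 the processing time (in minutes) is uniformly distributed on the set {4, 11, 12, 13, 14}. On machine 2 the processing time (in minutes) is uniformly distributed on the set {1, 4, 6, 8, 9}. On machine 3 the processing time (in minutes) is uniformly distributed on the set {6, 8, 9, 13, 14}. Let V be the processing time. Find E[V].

E[V | machine 1] = (4+11+12+13+14)/5 = 54/5.
E[V | machine 2] = (1+4+6+8+9)/5 = 28/5.
E[V | machine 3] = (6+8+9+13+14)/5 = 10.
E[V] = (3/8)·(54/5) + (1/2)·(28/5) + (1/8)·(10) = 81/10.

81/10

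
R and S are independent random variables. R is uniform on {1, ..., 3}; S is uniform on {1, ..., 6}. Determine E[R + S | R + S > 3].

91/15

P(R + S > 3) = 5/6.
Summing (R+S)·P(x,y) over outcomes with R + S > 3 gives 91/18.
E[R + S | R + S > 3] = (91/18) / (5/6) = 91/15.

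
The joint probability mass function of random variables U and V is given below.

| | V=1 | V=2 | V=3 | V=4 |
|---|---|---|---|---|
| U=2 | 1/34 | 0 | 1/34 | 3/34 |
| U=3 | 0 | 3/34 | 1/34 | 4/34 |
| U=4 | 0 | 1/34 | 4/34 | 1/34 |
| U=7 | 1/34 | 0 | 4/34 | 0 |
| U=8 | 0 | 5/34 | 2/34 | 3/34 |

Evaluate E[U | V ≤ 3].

P(V ≤ 3) = 23/34.
Summing U·P(U=x,V=y) over the conditioning event gives 127/34.
E[U | V ≤ 3] = (127/34) / (23/34) = 127/23.

127/23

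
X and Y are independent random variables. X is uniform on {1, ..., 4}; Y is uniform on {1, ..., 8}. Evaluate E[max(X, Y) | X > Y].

10/3

P(X > Y) = 3/16.
Summing max(X,Y)·P(x,y) over outcomes with X > Y gives 5/8.
E[max(X, Y) | X > Y] = (5/8) / (3/16) = 10/3.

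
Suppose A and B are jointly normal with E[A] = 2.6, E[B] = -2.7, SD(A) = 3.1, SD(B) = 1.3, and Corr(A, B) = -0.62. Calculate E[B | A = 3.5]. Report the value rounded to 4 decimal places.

-2.9340

The regression of B on A has slope ρ·σ_B/σ_A and passes through (μ_A, μ_B).
E[B | A=3.5] = -2.7 + (-0.62)·(1.3/3.1)·(3.5 − (2.6)) = -2.7 + (-0.26)·(0.9) = -2.9340.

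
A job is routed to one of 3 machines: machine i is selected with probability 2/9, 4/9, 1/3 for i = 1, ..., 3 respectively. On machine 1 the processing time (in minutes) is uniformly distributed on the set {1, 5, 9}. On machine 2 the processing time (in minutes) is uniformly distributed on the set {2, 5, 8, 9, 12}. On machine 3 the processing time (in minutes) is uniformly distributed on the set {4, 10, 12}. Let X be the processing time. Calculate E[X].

36/5

E[X | machine 1] = (1+5+9)/3 = 5.
E[X | machine 2] = (2+5+8+9+12)/5 = 36/5.
E[X | machine 3] = (4+10+12)/3 = 26/3.
By the law of total expectation,
E[X] = (2/9)·(5) + (4/9)·(36/5) + (1/3)·(26/3) = 36/5.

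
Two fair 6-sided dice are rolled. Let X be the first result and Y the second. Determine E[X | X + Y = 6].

3

P(X + Y = 6) = 5/36.
Summing X·P(x,y) over outcomes with X + Y = 6 gives 5/12.
E[X | X + Y = 6] = (5/12) / (5/36) = 3.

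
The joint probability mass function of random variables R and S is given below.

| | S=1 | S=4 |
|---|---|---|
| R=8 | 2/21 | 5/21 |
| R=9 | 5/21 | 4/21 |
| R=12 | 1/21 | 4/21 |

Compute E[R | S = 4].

P(S = 4) = 13/21.
Σ R·P over the event = 8·(5/21) + 9·(4/21) + 12·(4/21) = 124/21.
E[R | S = 4] = (124/21) / (13/21) = 124/13.

124/13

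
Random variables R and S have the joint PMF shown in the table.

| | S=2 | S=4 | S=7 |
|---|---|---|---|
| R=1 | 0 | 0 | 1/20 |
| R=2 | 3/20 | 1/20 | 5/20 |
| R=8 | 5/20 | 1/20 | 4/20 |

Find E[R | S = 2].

23/4

P(S = 2) = 2/5.
Summing R·P(R=x,S=y) over the conditioning event gives 23/10.
E[R | S = 2] = (23/10) / (2/5) = 23/4.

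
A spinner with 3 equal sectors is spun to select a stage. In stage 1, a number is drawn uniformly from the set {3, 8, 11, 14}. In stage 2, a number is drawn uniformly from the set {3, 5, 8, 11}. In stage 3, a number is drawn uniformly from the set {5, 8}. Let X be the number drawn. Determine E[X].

E[X | stage 1] = (3+8+11+14)/4 = 9.
E[X | stage 2] = (3+5+8+11)/4 = 27/4.
E[X | stage 3] = (5+8)/2 = 13/2.
By the law of total expectation,
E[X] = (1/3)·(9) + (1/3)·(27/4) + (1/3)·(13/2) = 89/12.

89/12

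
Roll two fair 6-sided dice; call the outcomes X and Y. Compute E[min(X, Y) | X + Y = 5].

3/2

Outcomes with X + Y = 5: (1,4), (2,3), (3,2), (4,1), each with probability 1/36.
E[min(X, Y) | X + Y = 5] = (1 + 2 + 2 + 1) / 4 = 3/2.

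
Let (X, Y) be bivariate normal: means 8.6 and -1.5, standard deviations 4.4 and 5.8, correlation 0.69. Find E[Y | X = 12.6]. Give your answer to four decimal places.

2.1382

For a bivariate normal, E[Y | X=x] = μ_Y + ρ·(σ_Y/σ_X)·(x − μ_X).
E[Y | X=12.6] = -1.5 + (0.69)·(5.8/4.4)·(12.6 − (8.6)) = -1.5 + (0.90955)·(4) = 2.1382.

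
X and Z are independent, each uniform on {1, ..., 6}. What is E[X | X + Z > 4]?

58/15

P(X + Z > 4) = 5/6.
Summing X·P(x,y) over outcomes with X + Z > 4 gives 29/9.
E[X | X + Z > 4] = (29/9) / (5/6) = 58/15.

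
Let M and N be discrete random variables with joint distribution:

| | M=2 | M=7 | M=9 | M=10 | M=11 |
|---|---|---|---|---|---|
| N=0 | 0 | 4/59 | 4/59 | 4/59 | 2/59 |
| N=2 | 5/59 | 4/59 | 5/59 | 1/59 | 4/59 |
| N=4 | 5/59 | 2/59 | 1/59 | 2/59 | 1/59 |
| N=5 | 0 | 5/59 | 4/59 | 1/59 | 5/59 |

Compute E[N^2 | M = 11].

157/12

P(M = 11) = 12/59.
Σ N^2·P over the event = 0·(2/59) + 4·(4/59) + 16·(1/59) + 25·(5/59) = 157/59.
E[N^2 | M = 11] = (157/59) / (12/59) = 157/12.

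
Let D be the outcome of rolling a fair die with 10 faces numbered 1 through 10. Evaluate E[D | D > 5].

8

Given D > 5, D is equally likely to be any of {6, 7, 8, 9, 10}.
E[D | D > 5] = (6 + 7 + 8 + 9 + 10) / 5 = 8.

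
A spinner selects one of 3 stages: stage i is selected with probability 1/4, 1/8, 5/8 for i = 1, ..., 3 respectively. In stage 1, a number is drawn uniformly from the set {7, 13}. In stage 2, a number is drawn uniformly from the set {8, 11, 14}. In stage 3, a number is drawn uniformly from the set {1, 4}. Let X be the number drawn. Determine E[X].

E[X | stage 1] = (7+13)/2 = 10.
E[X | stage 2] = (8+11+14)/3 = 11.
E[X | stage 3] = (1+4)/2 = 5/2.
By the law of total expectation,
E[X] = (1/4)·(10) + (1/8)·(11) + (5/8)·(5/2) = 87/16.

87/16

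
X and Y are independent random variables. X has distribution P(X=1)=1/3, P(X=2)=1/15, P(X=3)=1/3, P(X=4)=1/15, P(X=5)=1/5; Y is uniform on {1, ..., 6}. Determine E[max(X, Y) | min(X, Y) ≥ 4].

21/4

P(min(X, Y) ≥ 4) = 2/15.
Summing max(X,Y)·P(x,y) over outcomes with min(X, Y) ≥ 4 gives 7/10.
E[max(X, Y) | min(X, Y) ≥ 4] = (7/10) / (2/15) = 21/4.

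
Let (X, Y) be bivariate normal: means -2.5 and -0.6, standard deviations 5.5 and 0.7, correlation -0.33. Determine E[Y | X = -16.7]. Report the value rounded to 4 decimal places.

For a bivariate normal, E[Y | X=x] = μ_Y + ρ·(σ_Y/σ_X)·(x − μ_X).
E[Y | X=-16.7] = -0.6 + (-0.33)·(0.7/5.5)·(-16.7 − (-2.5)) = -0.6 + (-0.042)·(-14.2) = -0.0036.

-0.0036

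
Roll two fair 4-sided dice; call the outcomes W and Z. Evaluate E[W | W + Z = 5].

Outcomes with W + Z = 5: (1,4), (2,3), (3,2), (4,1), each with probability 1/16.
E[W | W + Z = 5] = (1 + 2 + 3 + 4) / 4 = 5/2.

5/2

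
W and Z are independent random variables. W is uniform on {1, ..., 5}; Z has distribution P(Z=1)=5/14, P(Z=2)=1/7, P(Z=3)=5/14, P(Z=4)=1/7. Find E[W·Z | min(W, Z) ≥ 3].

P(min(W, Z) ≥ 3) = 3/10.
Summing WZ·P(x,y) over outcomes with min(W, Z) ≥ 3 gives 138/35.
E[W·Z | min(W, Z) ≥ 3] = (138/35) / (3/10) = 92/7.

92/7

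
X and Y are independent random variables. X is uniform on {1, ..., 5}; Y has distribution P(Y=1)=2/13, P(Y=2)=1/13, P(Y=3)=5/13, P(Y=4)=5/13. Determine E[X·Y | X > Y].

287/26

P(X > Y) = 2/5.
Summing XY·P(x,y) over outcomes with X > Y gives 287/65.
E[X·Y | X > Y] = (287/65) / (2/5) = 287/26.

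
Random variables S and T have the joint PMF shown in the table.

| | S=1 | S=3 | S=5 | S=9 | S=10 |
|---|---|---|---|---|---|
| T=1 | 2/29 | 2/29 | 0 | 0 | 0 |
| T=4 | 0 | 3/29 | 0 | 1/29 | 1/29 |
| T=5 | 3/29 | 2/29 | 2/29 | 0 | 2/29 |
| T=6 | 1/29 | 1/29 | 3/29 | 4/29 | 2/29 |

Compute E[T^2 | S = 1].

P(S = 1) = 6/29.
Σ T^2·P over the event = 1·(2/29) + 25·(3/29) + 36·(1/29) = 113/29.
E[T^2 | S = 1] = (113/29) / (6/29) = 113/6.

113/6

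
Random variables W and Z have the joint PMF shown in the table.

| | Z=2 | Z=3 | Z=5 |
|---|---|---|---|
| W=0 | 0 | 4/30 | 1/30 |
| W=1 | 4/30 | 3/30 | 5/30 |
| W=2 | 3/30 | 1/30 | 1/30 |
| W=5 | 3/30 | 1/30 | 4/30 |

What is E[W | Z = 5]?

P(Z = 5) = 11/30.
Summing W·P(W=x,Z=y) over the conditioning event gives 9/10.
E[W | Z = 5] = (9/10) / (11/30) = 27/11.

27/11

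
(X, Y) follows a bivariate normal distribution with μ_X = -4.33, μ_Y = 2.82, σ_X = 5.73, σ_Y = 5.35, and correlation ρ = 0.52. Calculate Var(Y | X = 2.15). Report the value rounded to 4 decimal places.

20.8830

Var(Y | X=x) = (1 − ρ²)·σ_Y².
Var(Y | X=2.15) = (5.35)²·(1 − (0.52)²) = 28.6225·0.7296 = 20.8830.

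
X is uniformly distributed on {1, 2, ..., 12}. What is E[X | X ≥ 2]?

7

Given X ≥ 2, X is equally likely to be any of {2, 3, 4, 5, 6, 7, 8, 9, 10, 11, 12}.
E[X | X ≥ 2] = (2 + 3 + 4 + 5 + 6 + 7 + 8 + 9 + 10 + 11 + 12) / 11 = 7.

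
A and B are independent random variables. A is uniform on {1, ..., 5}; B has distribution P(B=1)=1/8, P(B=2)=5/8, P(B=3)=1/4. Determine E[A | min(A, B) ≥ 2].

7/2

P(min(A, B) ≥ 2) = 7/10.
Summing A·P(x,y) over outcomes with min(A, B) ≥ 2 gives 49/20.
E[A | min(A, B) ≥ 2] = (49/20) / (7/10) = 7/2.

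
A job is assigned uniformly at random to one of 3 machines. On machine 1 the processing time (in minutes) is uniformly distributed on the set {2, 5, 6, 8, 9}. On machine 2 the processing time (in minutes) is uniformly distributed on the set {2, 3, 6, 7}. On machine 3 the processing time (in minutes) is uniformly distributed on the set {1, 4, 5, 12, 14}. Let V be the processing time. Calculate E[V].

E[V | machine 1] = (2+5+6+8+9)/5 = 6.
E[V | machine 2] = (2+3+6+7)/4 = 9/2.
E[V | machine 3] = (1+4+5+12+14)/5 = 36/5.
E[V] = (1/3)·(6) + (1/3)·(9/2) + (1/3)·(36/5) = 59/10.

59/10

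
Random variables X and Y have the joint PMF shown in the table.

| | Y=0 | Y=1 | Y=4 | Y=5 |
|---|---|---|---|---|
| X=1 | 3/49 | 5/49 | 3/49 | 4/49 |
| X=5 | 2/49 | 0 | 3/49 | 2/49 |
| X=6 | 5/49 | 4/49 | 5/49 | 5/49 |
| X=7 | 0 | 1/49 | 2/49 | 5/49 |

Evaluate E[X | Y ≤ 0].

43/10

P(Y ≤ 0) = 10/49.
Σ X·P over the event = 1·(3/49) + 5·(2/49) + 6·(5/49) = 43/49.
E[X | Y ≤ 0] = (43/49) / (10/49) = 43/10.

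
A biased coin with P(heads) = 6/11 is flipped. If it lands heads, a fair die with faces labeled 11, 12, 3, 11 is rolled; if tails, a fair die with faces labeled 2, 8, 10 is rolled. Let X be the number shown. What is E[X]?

533/66

E[X | heads] = (11+12+3+11)/4 = 37/4.
E[X | tails] = (2+8+10)/3 = 20/3.
E[X] = (6/11)·(37/4) + (5/11)·(20/3) = 533/66.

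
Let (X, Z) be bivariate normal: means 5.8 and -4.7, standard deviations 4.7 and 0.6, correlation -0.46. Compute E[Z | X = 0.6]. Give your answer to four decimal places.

For a bivariate normal, E[Z | X=x] = μ_Z + ρ·(σ_Z/σ_X)·(x − μ_X).
E[Z | X=0.6] = -4.7 + (-0.46)·(0.6/4.7)·(0.6 − (5.8)) = -4.7 + (-0.058723)·(-5.2) = -4.3946.

-4.3946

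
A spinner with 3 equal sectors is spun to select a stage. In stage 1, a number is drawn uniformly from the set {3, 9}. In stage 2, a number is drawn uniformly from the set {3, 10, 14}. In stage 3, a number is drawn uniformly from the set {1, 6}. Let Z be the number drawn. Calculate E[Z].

37/6

E[Z | stage 1] = (3+9)/2 = 6.
E[Z | stage 2] = (3+10+14)/3 = 9.
E[Z | stage 3] = (1+6)/2 = 7/2.
E[Z] = (1/3)·(6) + (1/3)·(9) + (1/3)·(7/2) = 37/6.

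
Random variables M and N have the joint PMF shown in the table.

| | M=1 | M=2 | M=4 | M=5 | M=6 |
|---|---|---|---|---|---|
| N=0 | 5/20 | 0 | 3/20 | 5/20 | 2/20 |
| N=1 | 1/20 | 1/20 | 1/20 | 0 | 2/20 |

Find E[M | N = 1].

19/5

P(N = 1) = 1/4.
Σ M·P over the event = 1·(1/20) + 2·(1/20) + 4·(1/20) + 6·(2/20) = 19/20.
E[M | N = 1] = (19/20) / (1/4) = 19/5.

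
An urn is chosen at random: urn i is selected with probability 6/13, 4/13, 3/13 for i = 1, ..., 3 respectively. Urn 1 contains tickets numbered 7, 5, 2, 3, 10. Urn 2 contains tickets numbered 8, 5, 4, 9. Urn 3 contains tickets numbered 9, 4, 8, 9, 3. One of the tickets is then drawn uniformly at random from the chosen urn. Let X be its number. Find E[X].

E[X | urn 1] = (7+5+2+3+10)/5 = 27/5.
E[X | urn 2] = (8+5+4+9)/4 = 13/2.
E[X | urn 3] = (9+4+8+9+3)/5 = 33/5.
By the law of total expectation,
E[X] = (6/13)·(27/5) + (4/13)·(13/2) + (3/13)·(33/5) = 391/65.

391/65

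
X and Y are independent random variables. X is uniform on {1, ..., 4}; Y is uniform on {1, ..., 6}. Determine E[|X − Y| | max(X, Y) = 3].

6/5

Outcomes with max(X, Y) = 3: (1,3), (2,3), (3,1), (3,2), (3,3), each with probability 1/24.
E[|X − Y| | max(X, Y) = 3] = (2 + 1 + 2 + 1 + 0) / 5 = 6/5.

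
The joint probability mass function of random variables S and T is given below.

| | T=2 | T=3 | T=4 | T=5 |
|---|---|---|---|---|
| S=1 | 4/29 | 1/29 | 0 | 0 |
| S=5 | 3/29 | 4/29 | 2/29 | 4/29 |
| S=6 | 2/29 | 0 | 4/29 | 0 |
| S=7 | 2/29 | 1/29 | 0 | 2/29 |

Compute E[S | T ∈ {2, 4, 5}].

P(T ∈ {2, 4, 5}) = 23/29.
Σ S·P over the event = 1·(4/29) + 5·(3/29) + 5·(2/29) + 5·(4/29) + 6·(2/29) + 6·(4/29) + 7·(2/29) + 7·(2/29) = 113/29.
E[S | T ∈ {2, 4, 5}] = (113/29) / (23/29) = 113/23.

113/23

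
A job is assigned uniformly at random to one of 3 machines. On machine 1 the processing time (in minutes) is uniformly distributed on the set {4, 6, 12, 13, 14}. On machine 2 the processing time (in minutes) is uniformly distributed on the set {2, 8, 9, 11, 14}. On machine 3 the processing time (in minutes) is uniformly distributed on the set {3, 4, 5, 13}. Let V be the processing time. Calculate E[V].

E[V | machine 1] = (4+6+12+13+14)/5 = 49/5.
E[V | machine 2] = (2+8+9+11+14)/5 = 44/5.
E[V | machine 3] = (3+4+5+13)/4 = 25/4.
E[V] = (1/3)·(49/5) + (1/3)·(44/5) + (1/3)·(25/4) = 497/60.

497/60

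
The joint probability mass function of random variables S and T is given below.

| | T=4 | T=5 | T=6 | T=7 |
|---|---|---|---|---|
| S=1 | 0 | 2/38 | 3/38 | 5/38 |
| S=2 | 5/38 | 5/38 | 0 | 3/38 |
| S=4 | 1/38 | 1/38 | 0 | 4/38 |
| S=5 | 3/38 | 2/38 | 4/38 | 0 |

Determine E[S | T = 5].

P(T = 5) = 5/19.
Σ S·P over the event = 1·(2/38) + 2·(5/38) + 4·(1/38) + 5·(2/38) = 13/19.
E[S | T = 5] = (13/19) / (5/19) = 13/5.

13/5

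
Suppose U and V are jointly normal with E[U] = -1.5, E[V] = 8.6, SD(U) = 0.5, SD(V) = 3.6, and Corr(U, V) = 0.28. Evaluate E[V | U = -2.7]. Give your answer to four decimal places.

6.1808

For a bivariate normal, E[V | U=x] = μ_V + ρ·(σ_V/σ_U)·(x − μ_U).
E[V | U=-2.7] = 8.6 + (0.28)·(3.6/0.5)·(-2.7 − (-1.5)) = 8.6 + (2.016)·(-1.2) = 6.1808.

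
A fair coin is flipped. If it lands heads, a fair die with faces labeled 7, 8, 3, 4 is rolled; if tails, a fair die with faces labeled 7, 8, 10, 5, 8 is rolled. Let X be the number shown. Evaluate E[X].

E[X | heads] = (7+8+3+4)/4 = 11/2.
E[X | tails] = (7+8+10+5+8)/5 = 38/5.
By the law of total expectation,
E[X] = (1/2)·(11/2) + (1/2)·(38/5) = 131/20.

131/20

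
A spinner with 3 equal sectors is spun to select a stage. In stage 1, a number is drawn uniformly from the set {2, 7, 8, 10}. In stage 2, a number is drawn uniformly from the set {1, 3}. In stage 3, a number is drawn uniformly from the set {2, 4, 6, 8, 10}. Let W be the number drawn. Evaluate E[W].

E[W | stage 1] = (2+7+8+10)/4 = 27/4.
E[W | stage 2] = (1+3)/2 = 2.
E[W | stage 3] = (2+4+6+8+10)/5 = 6.
By the law of total expectation,
E[W] = (1/3)·(27/4) + (1/3)·(2) + (1/3)·(6) = 59/12.

59/12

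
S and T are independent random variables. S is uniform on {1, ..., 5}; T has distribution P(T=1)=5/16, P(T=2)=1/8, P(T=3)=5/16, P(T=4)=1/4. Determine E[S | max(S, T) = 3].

51/22

P(max(S, T) = 3) = 11/40.
Summing S·P(x,y) over outcomes with max(S, T) = 3 gives 51/80.
E[S | max(S, T) = 3] = (51/80) / (11/40) = 51/22.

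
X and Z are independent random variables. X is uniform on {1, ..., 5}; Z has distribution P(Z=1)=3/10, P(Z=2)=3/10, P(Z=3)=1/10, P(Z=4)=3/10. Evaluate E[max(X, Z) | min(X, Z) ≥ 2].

27/7

P(min(X, Z) ≥ 2) = 14/25.
Summing max(X,Z)·P(x,y) over outcomes with min(X, Z) ≥ 2 gives 54/25.
E[max(X, Z) | min(X, Z) ≥ 2] = (54/25) / (14/25) = 27/7.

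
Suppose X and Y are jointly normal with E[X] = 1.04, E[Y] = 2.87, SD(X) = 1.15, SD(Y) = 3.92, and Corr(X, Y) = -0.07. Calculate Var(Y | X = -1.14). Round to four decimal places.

15.2911

The conditional variance in a bivariate normal is σ_Y²(1 − ρ²), independent of x.
Var(Y | X=-1.14) = (3.92)²·(1 − (-0.07)²) = 15.3664·0.9951 = 15.2911.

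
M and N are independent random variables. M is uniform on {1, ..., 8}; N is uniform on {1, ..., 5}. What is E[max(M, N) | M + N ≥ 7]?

P(M + N ≥ 7) = 5/8.
Summing max(M,N)·P(x,y) over outcomes with M + N ≥ 7 gives 19/5.
E[max(M, N) | M + N ≥ 7] = (19/5) / (5/8) = 152/25.

152/25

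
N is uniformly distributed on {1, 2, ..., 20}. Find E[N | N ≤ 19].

P(N ≤ 19) = 19/20.
E[N | N ≤ 19] = (19/2) / (19/20) = 10.

10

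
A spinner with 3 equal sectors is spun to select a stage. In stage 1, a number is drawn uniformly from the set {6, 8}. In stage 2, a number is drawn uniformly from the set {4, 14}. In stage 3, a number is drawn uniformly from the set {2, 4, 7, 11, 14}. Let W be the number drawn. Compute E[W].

E[W | stage 1] = (6+8)/2 = 7.
E[W | stage 2] = (4+14)/2 = 9.
E[W | stage 3] = (2+4+7+11+14)/5 = 38/5.
By the law of total expectation,
E[W] = (1/3)·(7) + (1/3)·(9) + (1/3)·(38/5) = 118/15.

118/15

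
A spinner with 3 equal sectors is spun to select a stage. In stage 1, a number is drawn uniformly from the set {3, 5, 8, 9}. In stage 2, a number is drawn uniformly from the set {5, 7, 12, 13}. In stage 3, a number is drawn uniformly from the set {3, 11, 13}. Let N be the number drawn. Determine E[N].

E[N | stage 1] = (3+5+8+9)/4 = 25/4.
E[N | stage 2] = (5+7+12+13)/4 = 37/4.
E[N | stage 3] = (3+11+13)/3 = 9.
E[N] = (1/3)·(25/4) + (1/3)·(37/4) + (1/3)·(9) = 49/6.

49/6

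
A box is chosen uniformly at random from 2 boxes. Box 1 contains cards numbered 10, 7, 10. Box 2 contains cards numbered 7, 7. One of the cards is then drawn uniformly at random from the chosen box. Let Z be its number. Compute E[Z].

E[Z | box 1] = (10+7+10)/3 = 9.
E[Z | box 2] = (7+7)/2 = 7.
By the law of total expectation,
E[Z] = (1/2)·(9) + (1/2)·(7) = 8.

8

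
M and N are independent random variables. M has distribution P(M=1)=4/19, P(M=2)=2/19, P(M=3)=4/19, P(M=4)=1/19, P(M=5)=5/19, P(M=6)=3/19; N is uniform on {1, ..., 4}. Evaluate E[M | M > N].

P(M > N) = 45/76.
Summing M·P(x,y) over outcomes with M > N gives 53/19.
E[M | M > N] = (53/19) / (45/76) = 212/45.

212/45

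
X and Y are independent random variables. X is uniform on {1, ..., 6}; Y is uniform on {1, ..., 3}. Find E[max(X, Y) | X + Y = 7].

5

P(X + Y = 7) = 1/6.
Summing max(X,Y)·P(x,y) over outcomes with X + Y = 7 gives 5/6.
E[max(X, Y) | X + Y = 7] = (5/6) / (1/6) = 5.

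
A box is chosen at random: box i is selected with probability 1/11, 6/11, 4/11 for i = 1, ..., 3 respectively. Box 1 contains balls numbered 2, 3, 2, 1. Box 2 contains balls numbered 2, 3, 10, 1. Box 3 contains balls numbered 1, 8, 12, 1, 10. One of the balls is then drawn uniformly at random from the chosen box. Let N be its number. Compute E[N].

E[N | box 1] = (2+3+2+1)/4 = 2.
E[N | box 2] = (2+3+10+1)/4 = 4.
E[N | box 3] = (1+8+12+1+10)/5 = 32/5.
By the law of total expectation,
E[N] = (1/11)·(2) + (6/11)·(4) + (4/11)·(32/5) = 258/55.

258/55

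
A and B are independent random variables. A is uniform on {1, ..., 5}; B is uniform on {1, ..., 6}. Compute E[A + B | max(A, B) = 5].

P(max(A, B) = 5) = 3/10.
Summing (A+B)·P(x,y) over outcomes with max(A, B) = 5 gives 7/3.
E[A + B | max(A, B) = 5] = (7/3) / (3/10) = 70/9.

70/9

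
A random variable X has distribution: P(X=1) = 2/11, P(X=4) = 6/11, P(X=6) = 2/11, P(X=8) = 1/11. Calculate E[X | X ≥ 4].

44/9

P(X ≥ 4) = 9/11.
Σ over the event: 4·6/11 + 6·2/11 + 8·1/11 = 4.
E[X | X ≥ 4] = (4) / (9/11) = 44/9.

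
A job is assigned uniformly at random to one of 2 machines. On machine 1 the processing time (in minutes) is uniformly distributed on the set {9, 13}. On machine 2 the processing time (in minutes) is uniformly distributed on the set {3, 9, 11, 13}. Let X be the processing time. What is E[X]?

10

E[X | machine 1] = (9+13)/2 = 11.
E[X | machine 2] = (3+9+11+13)/4 = 9.
E[X] = (1/2)·(11) + (1/2)·(9) = 10.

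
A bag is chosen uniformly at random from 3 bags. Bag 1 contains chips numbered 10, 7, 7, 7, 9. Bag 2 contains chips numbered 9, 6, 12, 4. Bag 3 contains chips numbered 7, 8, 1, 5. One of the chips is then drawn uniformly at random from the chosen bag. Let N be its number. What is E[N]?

7

E[N | bag 1] = (10+7+7+7+9)/5 = 8.
E[N | bag 2] = (9+6+12+4)/4 = 31/4.
E[N | bag 3] = (7+8+1+5)/4 = 21/4.
By the law of total expectation,
E[N] = (1/3)·(8) + (1/3)·(31/4) + (1/3)·(21/4) = 7.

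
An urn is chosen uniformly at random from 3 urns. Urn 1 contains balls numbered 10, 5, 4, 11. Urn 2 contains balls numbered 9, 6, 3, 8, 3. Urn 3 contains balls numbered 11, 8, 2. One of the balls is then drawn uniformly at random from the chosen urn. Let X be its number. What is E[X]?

203/30

E[X | urn 1] = (10+5+4+11)/4 = 15/2.
E[X | urn 2] = (9+6+3+8+3)/5 = 29/5.
E[X | urn 3] = (11+8+2)/3 = 7.
E[X] = (1/3)·(15/2) + (1/3)·(29/5) + (1/3)·(7) = 203/30.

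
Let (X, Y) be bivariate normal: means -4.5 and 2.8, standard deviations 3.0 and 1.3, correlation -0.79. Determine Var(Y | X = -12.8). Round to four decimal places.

For a bivariate normal, Var(Y | X=x) = σ_Y²(1 − ρ²).
Var(Y | X=-12.8) = (1.3)²·(1 − (-0.79)²) = 1.69·0.3759 = 0.6353.

0.6353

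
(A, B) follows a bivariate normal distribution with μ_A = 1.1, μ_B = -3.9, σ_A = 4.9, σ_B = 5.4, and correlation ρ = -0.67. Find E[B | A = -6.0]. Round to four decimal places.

E[B | A=x] = μ_B + ρ(σ_B/σ_A)(x − μ_A) for jointly normal variables.
E[B | A=-6.0] = -3.9 + (-0.67)·(5.4/4.9)·(-6.0 − (1.1)) = -3.9 + (-0.73837)·(-7.1) = 1.3424.

1.3424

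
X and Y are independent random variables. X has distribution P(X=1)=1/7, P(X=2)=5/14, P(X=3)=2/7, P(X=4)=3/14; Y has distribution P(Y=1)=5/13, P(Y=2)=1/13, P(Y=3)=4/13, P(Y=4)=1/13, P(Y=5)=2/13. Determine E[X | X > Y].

242/79

P(X > Y) = 79/182.
Summing X·P(x,y) over outcomes with X > Y gives 121/91.
E[X | X > Y] = (121/91) / (79/182) = 242/79.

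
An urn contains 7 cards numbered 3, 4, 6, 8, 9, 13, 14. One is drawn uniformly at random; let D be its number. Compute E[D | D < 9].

21/4

P(D < 9) = 4/7.
Σ over the event: 3·1/7 + 4·1/7 + 6·1/7 + 8·1/7 = 3.
E[D | D < 9] = (3) / (4/7) = 21/4.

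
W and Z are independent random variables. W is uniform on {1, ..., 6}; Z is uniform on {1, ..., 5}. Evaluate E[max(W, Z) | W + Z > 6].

77/15

P(W + Z > 6) = 1/2.
Summing max(W,Z)·P(x,y) over outcomes with W + Z > 6 gives 77/30.
E[max(W, Z) | W + Z > 6] = (77/30) / (1/2) = 77/15.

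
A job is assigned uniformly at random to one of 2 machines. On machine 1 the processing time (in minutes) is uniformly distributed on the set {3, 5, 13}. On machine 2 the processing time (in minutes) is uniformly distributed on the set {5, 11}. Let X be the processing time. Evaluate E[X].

15/2

E[X | machine 1] = (3+5+13)/3 = 7.
E[X | machine 2] = (5+11)/2 = 8.
E[X] = (1/2)·(7) + (1/2)·(8) = 15/2.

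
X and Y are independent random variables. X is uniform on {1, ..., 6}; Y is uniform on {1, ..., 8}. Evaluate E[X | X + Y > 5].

74/19

P(X + Y > 5) = 19/24.
Summing X·P(x,y) over outcomes with X + Y > 5 gives 37/12.
E[X | X + Y > 5] = (37/12) / (19/24) = 74/19.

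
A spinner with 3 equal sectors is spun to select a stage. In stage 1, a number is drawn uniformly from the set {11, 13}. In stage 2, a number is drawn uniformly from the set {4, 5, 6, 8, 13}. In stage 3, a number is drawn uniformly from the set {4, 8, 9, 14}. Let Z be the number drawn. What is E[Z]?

559/60

E[Z | stage 1] = (11+13)/2 = 12.
E[Z | stage 2] = (4+5+6+8+13)/5 = 36/5.
E[Z | stage 3] = (4+8+9+14)/4 = 35/4.
By the law of total expectation,
E[Z] = (1/3)·(12) + (1/3)·(36/5) + (1/3)·(35/4) = 559/60.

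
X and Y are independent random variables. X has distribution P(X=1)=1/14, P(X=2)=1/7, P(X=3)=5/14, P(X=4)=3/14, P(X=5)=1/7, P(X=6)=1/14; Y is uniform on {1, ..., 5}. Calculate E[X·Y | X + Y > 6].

529/34

P(X + Y > 6) = 17/35.
Summing XY·P(x,y) over outcomes with X + Y > 6 gives 529/70.
E[X·Y | X + Y > 6] = (529/70) / (17/35) = 529/34.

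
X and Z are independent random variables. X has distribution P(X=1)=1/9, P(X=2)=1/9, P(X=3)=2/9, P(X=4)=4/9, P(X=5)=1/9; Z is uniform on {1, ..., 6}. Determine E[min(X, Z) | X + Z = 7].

23/9

P(X + Z = 7) = 1/6.
Summing min(X,Z)·P(x,y) over outcomes with X + Z = 7 gives 23/54.
E[min(X, Z) | X + Z = 7] = (23/54) / (1/6) = 23/9.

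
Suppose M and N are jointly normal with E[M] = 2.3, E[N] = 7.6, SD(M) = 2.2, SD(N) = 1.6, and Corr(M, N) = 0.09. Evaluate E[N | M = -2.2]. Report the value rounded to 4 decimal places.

7.3055

The regression of N on M has slope ρ·σ_N/σ_M and passes through (μ_M, μ_N).
E[N | M=-2.2] = 7.6 + (0.09)·(1.6/2.2)·(-2.2 − (2.3)) = 7.6 + (0.065455)·(-4.5) = 7.3055.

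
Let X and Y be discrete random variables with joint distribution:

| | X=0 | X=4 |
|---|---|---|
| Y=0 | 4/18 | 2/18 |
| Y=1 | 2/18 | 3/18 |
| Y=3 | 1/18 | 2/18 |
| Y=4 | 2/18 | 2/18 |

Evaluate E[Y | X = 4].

P(X = 4) = 1/2.
Σ Y·P over the event = 0·(2/18) + 1·(3/18) + 3·(2/18) + 4·(2/18) = 17/18.
E[Y | X = 4] = (17/18) / (1/2) = 17/9.

17/9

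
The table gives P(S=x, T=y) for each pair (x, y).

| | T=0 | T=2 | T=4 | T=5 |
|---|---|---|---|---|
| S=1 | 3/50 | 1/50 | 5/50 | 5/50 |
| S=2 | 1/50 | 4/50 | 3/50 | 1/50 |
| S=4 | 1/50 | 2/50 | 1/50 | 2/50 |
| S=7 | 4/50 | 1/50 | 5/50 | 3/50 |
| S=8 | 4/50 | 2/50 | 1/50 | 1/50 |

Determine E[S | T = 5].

P(T = 5) = 6/25.
Σ S·P over the event = 1·(5/50) + 2·(1/50) + 4·(2/50) + 7·(3/50) + 8·(1/50) = 22/25.
E[S | T = 5] = (22/25) / (6/25) = 11/3.

11/3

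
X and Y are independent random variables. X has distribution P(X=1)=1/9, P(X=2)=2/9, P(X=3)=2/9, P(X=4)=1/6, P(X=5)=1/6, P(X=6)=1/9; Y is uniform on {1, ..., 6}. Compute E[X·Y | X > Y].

446/43

P(X > Y) = 43/108.
Summing XY·P(x,y) over outcomes with X > Y gives 223/54.
E[X·Y | X > Y] = (223/54) / (43/108) = 446/43.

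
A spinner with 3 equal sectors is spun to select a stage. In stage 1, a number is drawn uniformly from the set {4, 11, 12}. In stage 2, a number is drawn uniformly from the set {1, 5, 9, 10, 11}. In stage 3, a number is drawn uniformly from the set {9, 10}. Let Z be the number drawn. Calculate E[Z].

257/30

E[Z | stage 1] = (4+11+12)/3 = 9.
E[Z | stage 2] = (1+5+9+10+11)/5 = 36/5.
E[Z | stage 3] = (9+10)/2 = 19/2.
E[Z] = (1/3)·(9) + (1/3)·(36/5) + (1/3)·(19/2) = 257/30.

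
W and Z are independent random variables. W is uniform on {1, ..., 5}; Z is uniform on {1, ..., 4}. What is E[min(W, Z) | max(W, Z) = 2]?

Outcomes with max(W, Z) = 2: (1,2), (2,1), (2,2), each with probability 1/20.
E[min(W, Z) | max(W, Z) = 2] = (1 + 1 + 2) / 3 = 4/3.

4/3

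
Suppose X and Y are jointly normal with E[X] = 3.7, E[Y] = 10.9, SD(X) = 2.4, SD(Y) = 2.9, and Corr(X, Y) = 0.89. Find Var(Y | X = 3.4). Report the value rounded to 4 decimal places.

The conditional variance in a bivariate normal is σ_Y²(1 − ρ²), independent of x.
Var(Y | X=3.4) = (2.9)²·(1 − (0.89)²) = 8.41·0.2079 = 1.7484.

1.7484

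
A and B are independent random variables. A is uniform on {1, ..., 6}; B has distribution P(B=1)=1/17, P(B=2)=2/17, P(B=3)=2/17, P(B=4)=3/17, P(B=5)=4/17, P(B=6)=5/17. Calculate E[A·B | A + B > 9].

371/13

P(A + B > 9) = 13/51.
Summing AB·P(x,y) over outcomes with A + B > 9 gives 371/51.
E[A·B | A + B > 9] = (371/51) / (13/51) = 371/13.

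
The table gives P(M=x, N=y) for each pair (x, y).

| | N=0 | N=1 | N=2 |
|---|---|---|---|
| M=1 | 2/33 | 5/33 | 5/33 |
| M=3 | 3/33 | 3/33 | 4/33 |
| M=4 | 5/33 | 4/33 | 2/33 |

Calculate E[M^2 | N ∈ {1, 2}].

P(N ∈ {1, 2}) = 23/33.
Σ M^2·P over the event = 1·(5/33) + 1·(5/33) + 9·(3/33) + 9·(4/33) + 16·(4/33) + 16·(2/33) = 169/33.
E[M^2 | N ∈ {1, 2}] = (169/33) / (23/33) = 169/23.

169/23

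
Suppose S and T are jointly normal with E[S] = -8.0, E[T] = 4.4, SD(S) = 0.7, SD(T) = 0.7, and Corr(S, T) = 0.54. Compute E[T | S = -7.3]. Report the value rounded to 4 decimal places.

For a bivariate normal, E[T | S=x] = μ_T + ρ·(σ_T/σ_S)·(x − μ_S).
E[T | S=-7.3] = 4.4 + (0.54)·(0.7/0.7)·(-7.3 − (-8.0)) = 4.4 + (0.54)·(0.7) = 4.7780.

4.7780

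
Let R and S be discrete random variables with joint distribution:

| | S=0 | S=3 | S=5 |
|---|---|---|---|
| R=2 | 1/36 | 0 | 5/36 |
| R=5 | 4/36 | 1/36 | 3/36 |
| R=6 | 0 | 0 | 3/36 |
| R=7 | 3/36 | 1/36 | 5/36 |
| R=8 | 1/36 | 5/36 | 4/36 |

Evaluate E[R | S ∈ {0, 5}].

161/29

P(S ∈ {0, 5}) = 29/36.
Summing R·P(R=x,S=y) over the conditioning event gives 161/36.
E[R | S ∈ {0, 5}] = (161/36) / (29/36) = 161/29.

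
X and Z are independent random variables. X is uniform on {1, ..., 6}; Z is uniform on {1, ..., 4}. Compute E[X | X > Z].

32/7

P(X > Z) = 7/12.
Summing X·P(x,y) over outcomes with X > Z gives 8/3.
E[X | X > Z] = (8/3) / (7/12) = 32/7.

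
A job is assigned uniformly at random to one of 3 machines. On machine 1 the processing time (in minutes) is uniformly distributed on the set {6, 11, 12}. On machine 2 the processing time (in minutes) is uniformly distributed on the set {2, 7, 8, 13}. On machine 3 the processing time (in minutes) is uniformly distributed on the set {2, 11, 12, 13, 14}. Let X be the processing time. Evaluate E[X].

E[X | machine 1] = (6+11+12)/3 = 29/3.
E[X | machine 2] = (2+7+8+13)/4 = 15/2.
E[X | machine 3] = (2+11+12+13+14)/5 = 52/5.
By the law of total expectation,
E[X] = (1/3)·(29/3) + (1/3)·(15/2) + (1/3)·(52/5) = 827/90.

827/90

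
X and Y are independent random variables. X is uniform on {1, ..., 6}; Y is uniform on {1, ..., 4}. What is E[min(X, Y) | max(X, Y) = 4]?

P(max(X, Y) = 4) = 7/24.
Summing min(X,Y)·P(x,y) over outcomes with max(X, Y) = 4 gives 2/3.
E[min(X, Y) | max(X, Y) = 4] = (2/3) / (7/24) = 16/7.

16/7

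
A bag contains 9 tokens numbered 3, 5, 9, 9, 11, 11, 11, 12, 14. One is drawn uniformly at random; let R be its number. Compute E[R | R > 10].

59/5

P(R > 10) = 5/9.
Σ over the event: 11·1/3 + 12·1/9 + 14·1/9 = 59/9.
E[R | R > 10] = (59/9) / (5/9) = 59/5.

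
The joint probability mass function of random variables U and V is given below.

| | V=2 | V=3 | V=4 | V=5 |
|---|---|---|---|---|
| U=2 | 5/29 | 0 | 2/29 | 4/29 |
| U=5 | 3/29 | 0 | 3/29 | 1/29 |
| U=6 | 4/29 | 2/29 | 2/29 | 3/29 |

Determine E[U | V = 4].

P(V = 4) = 7/29.
Summing U·P(U=x,V=y) over the conditioning event gives 31/29.
E[U | V = 4] = (31/29) / (7/29) = 31/7.

31/7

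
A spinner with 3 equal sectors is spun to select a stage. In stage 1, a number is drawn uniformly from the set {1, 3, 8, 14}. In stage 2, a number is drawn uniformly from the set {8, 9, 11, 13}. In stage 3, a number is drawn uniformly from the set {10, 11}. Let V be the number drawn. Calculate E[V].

E[V | stage 1] = (1+3+8+14)/4 = 13/2.
E[V | stage 2] = (8+9+11+13)/4 = 41/4.
E[V | stage 3] = (10+11)/2 = 21/2.
By the law of total expectation,
E[V] = (1/3)·(13/2) + (1/3)·(41/4) + (1/3)·(21/2) = 109/12.

109/12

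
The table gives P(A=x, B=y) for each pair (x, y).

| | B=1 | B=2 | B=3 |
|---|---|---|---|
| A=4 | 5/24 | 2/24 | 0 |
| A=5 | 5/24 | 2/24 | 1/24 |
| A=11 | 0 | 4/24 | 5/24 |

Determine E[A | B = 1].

9/2

P(B = 1) = 5/12.
Σ A·P over the event = 4·(5/24) + 5·(5/24) = 15/8.
E[A | B = 1] = (15/8) / (5/12) = 9/2.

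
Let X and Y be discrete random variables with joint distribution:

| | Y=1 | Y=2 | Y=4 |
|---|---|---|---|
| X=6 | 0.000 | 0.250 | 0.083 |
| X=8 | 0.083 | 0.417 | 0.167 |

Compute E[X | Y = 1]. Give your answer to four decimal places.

8.0000

P(Y = 1) = 0.083.
Σ X·P over the event = 8·(0.083) = 0.664.
E[X | Y = 1] = (0.664) / (0.083) = 8.0000.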